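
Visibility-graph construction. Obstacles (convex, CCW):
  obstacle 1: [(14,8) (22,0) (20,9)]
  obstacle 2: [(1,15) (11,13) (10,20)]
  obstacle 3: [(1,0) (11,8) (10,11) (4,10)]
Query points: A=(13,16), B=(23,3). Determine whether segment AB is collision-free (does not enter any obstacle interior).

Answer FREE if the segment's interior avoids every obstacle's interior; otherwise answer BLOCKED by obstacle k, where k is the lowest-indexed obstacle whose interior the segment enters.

Obstacle 1 [(14,8) (22,0) (20,9)]:
  edge (14,8)–(22,0): clear
  edge (22,0)–(20,9): crosses AB
  edge (20,9)–(14,8): crosses AB
  → BLOCKED
Obstacle 2 [(1,15) (11,13) (10,20)]:
  edge (1,15)–(11,13): clear
  edge (11,13)–(10,20): clear
  edge (10,20)–(1,15): clear
  midpoint (18,19/2) outside
  → clear
Obstacle 3 [(1,0) (11,8) (10,11) (4,10)]:
  edge (1,0)–(11,8): clear
  edge (11,8)–(10,11): clear
  edge (10,11)–(4,10): clear
  edge (4,10)–(1,0): clear
  midpoint (18,19/2) outside
  → clear

BLOCKED by obstacle 1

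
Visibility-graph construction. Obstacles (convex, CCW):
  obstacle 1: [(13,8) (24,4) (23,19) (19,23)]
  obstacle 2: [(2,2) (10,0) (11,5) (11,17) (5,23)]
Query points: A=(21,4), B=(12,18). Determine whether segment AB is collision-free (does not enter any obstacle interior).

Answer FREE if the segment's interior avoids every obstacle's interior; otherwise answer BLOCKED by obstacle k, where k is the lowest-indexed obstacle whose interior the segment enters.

BLOCKED by obstacle 1

Obstacle 1 [(13,8) (24,4) (23,19) (19,23)]:
  edge (13,8)–(24,4): crosses AB
  edge (24,4)–(23,19): clear
  edge (23,19)–(19,23): clear
  edge (19,23)–(13,8): crosses AB
  → BLOCKED
Obstacle 2 [(2,2) (10,0) (11,5) (11,17) (5,23)]:
  edge (2,2)–(10,0): clear
  edge (10,0)–(11,5): clear
  edge (11,5)–(11,17): clear
  edge (11,17)–(5,23): clear
  edge (5,23)–(2,2): clear
  midpoint (33/2,11) outside
  → clear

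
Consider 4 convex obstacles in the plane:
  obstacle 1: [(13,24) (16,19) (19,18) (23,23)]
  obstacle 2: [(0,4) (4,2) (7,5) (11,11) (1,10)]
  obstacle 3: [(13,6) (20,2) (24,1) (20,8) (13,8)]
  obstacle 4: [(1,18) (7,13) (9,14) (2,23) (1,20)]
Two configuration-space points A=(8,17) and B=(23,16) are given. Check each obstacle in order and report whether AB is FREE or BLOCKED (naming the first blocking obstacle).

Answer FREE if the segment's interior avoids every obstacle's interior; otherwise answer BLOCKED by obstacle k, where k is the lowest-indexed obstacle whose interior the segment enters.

FREE

Obstacle 1 [(13,24) (16,19) (19,18) (23,23)]:
  edge (13,24)–(16,19): clear
  edge (16,19)–(19,18): clear
  edge (19,18)–(23,23): clear
  edge (23,23)–(13,24): clear
  midpoint (31/2,33/2) outside
  → clear
Obstacle 2 [(0,4) (4,2) (7,5) (11,11) (1,10)]:
  edge (0,4)–(4,2): clear
  edge (4,2)–(7,5): clear
  edge (7,5)–(11,11): clear
  edge (11,11)–(1,10): clear
  edge (1,10)–(0,4): clear
  midpoint (31/2,33/2) outside
  → clear
Obstacle 3 [(13,6) (20,2) (24,1) (20,8) (13,8)]:
  edge (13,6)–(20,2): clear
  edge (20,2)–(24,1): clear
  edge (24,1)–(20,8): clear
  edge (20,8)–(13,8): clear
  edge (13,8)–(13,6): clear
  midpoint (31/2,33/2) outside
  → clear
Obstacle 4 [(1,18) (7,13) (9,14) (2,23) (1,20)]:
  edge (1,18)–(7,13): clear
  edge (7,13)–(9,14): clear
  edge (9,14)–(2,23): clear
  edge (2,23)–(1,20): clear
  edge (1,20)–(1,18): clear
  midpoint (31/2,33/2) outside
  → clear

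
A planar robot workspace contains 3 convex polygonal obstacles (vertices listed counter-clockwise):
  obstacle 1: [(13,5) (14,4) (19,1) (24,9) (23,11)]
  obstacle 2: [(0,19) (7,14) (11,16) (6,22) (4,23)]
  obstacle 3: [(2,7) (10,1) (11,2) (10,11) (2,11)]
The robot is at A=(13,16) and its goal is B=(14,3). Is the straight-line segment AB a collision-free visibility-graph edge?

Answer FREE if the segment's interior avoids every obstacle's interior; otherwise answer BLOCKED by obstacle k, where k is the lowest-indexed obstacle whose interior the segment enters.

BLOCKED by obstacle 1

Obstacle 1 [(13,5) (14,4) (19,1) (24,9) (23,11)]:
  edge (13,5)–(14,4): crosses AB
  edge (14,4)–(19,1): clear
  edge (19,1)–(24,9): clear
  edge (24,9)–(23,11): clear
  edge (23,11)–(13,5): crosses AB
  → BLOCKED
Obstacle 2 [(0,19) (7,14) (11,16) (6,22) (4,23)]:
  edge (0,19)–(7,14): clear
  edge (7,14)–(11,16): clear
  edge (11,16)–(6,22): clear
  edge (6,22)–(4,23): clear
  edge (4,23)–(0,19): clear
  midpoint (27/2,19/2) outside
  → clear
Obstacle 3 [(2,7) (10,1) (11,2) (10,11) (2,11)]:
  edge (2,7)–(10,1): clear
  edge (10,1)–(11,2): clear
  edge (11,2)–(10,11): clear
  edge (10,11)–(2,11): clear
  edge (2,11)–(2,7): clear
  midpoint (27/2,19/2) outside
  → clear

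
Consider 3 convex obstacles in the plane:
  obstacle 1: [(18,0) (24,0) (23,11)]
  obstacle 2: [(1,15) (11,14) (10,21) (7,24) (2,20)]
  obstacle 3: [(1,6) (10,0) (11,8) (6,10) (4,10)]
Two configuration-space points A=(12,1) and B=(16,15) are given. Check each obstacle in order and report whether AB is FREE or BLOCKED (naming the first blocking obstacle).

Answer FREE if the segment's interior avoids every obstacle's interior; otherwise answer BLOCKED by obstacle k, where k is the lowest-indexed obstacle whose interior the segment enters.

FREE

Obstacle 1 [(18,0) (24,0) (23,11)]:
  edge (18,0)–(24,0): clear
  edge (24,0)–(23,11): clear
  edge (23,11)–(18,0): clear
  midpoint (14,8) outside
  → clear
Obstacle 2 [(1,15) (11,14) (10,21) (7,24) (2,20)]:
  edge (1,15)–(11,14): clear
  edge (11,14)–(10,21): clear
  edge (10,21)–(7,24): clear
  edge (7,24)–(2,20): clear
  edge (2,20)–(1,15): clear
  midpoint (14,8) outside
  → clear
Obstacle 3 [(1,6) (10,0) (11,8) (6,10) (4,10)]:
  edge (1,6)–(10,0): clear
  edge (10,0)–(11,8): clear
  edge (11,8)–(6,10): clear
  edge (6,10)–(4,10): clear
  edge (4,10)–(1,6): clear
  midpoint (14,8) outside
  → clear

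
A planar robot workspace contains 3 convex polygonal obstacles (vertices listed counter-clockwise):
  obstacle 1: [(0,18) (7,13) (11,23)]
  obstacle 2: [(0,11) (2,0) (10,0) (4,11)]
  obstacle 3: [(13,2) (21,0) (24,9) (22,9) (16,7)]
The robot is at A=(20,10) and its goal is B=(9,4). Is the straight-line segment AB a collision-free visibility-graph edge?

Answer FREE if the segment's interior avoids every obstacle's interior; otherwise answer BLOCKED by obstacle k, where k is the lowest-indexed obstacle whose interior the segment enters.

FREE

Obstacle 1 [(0,18) (7,13) (11,23)]:
  edge (0,18)–(7,13): clear
  edge (7,13)–(11,23): clear
  edge (11,23)–(0,18): clear
  midpoint (29/2,7) outside
  → clear
Obstacle 2 [(0,11) (2,0) (10,0) (4,11)]:
  edge (0,11)–(2,0): clear
  edge (2,0)–(10,0): clear
  edge (10,0)–(4,11): clear
  edge (4,11)–(0,11): clear
  midpoint (29/2,7) outside
  → clear
Obstacle 3 [(13,2) (21,0) (24,9) (22,9) (16,7)]:
  edge (13,2)–(21,0): clear
  edge (21,0)–(24,9): clear
  edge (24,9)–(22,9): clear
  edge (22,9)–(16,7): clear
  edge (16,7)–(13,2): clear
  midpoint (29/2,7) outside
  → clear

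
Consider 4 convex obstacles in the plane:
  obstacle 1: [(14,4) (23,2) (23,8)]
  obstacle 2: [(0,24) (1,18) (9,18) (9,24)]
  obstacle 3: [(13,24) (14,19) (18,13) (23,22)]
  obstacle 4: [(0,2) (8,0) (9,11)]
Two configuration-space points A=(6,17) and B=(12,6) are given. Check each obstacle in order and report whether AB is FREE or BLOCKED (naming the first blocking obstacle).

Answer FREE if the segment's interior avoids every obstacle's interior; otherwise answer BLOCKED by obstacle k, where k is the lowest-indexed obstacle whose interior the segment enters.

Obstacle 1 [(14,4) (23,2) (23,8)]:
  edge (14,4)–(23,2): clear
  edge (23,2)–(23,8): clear
  edge (23,8)–(14,4): clear
  midpoint (9,23/2) outside
  → clear
Obstacle 2 [(0,24) (1,18) (9,18) (9,24)]:
  edge (0,24)–(1,18): clear
  edge (1,18)–(9,18): clear
  edge (9,18)–(9,24): clear
  edge (9,24)–(0,24): clear
  midpoint (9,23/2) outside
  → clear
Obstacle 3 [(13,24) (14,19) (18,13) (23,22)]:
  edge (13,24)–(14,19): clear
  edge (14,19)–(18,13): clear
  edge (18,13)–(23,22): clear
  edge (23,22)–(13,24): clear
  midpoint (9,23/2) outside
  → clear
Obstacle 4 [(0,2) (8,0) (9,11)]:
  edge (0,2)–(8,0): clear
  edge (8,0)–(9,11): clear
  edge (9,11)–(0,2): clear
  midpoint (9,23/2) outside
  → clear

FREE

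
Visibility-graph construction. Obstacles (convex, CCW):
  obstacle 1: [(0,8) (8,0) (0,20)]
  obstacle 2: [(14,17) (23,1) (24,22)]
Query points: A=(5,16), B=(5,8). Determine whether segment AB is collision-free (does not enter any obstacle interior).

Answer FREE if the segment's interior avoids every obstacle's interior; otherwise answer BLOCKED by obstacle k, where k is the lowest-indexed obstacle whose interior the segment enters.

Obstacle 1 [(0,8) (8,0) (0,20)]:
  edge (0,8)–(8,0): clear
  edge (8,0)–(0,20): clear
  edge (0,20)–(0,8): clear
  midpoint (5,12) outside
  → clear
Obstacle 2 [(14,17) (23,1) (24,22)]:
  edge (14,17)–(23,1): clear
  edge (23,1)–(24,22): clear
  edge (24,22)–(14,17): clear
  midpoint (5,12) outside
  → clear

FREE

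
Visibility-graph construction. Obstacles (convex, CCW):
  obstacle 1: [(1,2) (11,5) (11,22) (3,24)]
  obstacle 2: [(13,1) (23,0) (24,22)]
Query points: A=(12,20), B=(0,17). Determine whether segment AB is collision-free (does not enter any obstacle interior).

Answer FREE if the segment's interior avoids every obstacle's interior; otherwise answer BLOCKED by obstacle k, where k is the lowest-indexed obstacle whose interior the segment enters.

Obstacle 1 [(1,2) (11,5) (11,22) (3,24)]:
  edge (1,2)–(11,5): clear
  edge (11,5)–(11,22): crosses AB
  edge (11,22)–(3,24): clear
  edge (3,24)–(1,2): crosses AB
  → BLOCKED
Obstacle 2 [(13,1) (23,0) (24,22)]:
  edge (13,1)–(23,0): clear
  edge (23,0)–(24,22): clear
  edge (24,22)–(13,1): clear
  midpoint (6,37/2) outside
  → clear

BLOCKED by obstacle 1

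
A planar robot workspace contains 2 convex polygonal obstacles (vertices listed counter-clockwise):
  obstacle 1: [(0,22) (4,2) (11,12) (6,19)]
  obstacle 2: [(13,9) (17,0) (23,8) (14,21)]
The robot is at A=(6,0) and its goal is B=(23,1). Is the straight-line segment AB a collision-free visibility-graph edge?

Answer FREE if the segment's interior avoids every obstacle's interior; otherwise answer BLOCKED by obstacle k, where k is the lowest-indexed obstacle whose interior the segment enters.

BLOCKED by obstacle 2

Obstacle 1 [(0,22) (4,2) (11,12) (6,19)]:
  edge (0,22)–(4,2): clear
  edge (4,2)–(11,12): clear
  edge (11,12)–(6,19): clear
  edge (6,19)–(0,22): clear
  midpoint (29/2,1/2) outside
  → clear
Obstacle 2 [(13,9) (17,0) (23,8) (14,21)]:
  edge (13,9)–(17,0): crosses AB
  edge (17,0)–(23,8): crosses AB
  edge (23,8)–(14,21): clear
  edge (14,21)–(13,9): clear
  → BLOCKED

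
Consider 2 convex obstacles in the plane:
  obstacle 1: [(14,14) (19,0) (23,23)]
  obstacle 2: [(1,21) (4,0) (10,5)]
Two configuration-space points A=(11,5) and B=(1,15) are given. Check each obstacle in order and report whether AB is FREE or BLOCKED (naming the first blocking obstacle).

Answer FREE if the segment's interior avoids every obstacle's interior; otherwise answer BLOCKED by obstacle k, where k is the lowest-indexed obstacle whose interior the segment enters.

Obstacle 1 [(14,14) (19,0) (23,23)]:
  edge (14,14)–(19,0): clear
  edge (19,0)–(23,23): clear
  edge (23,23)–(14,14): clear
  midpoint (6,10) outside
  → clear
Obstacle 2 [(1,21) (4,0) (10,5)]:
  edge (1,21)–(4,0): crosses AB
  edge (4,0)–(10,5): clear
  edge (10,5)–(1,21): crosses AB
  → BLOCKED

BLOCKED by obstacle 2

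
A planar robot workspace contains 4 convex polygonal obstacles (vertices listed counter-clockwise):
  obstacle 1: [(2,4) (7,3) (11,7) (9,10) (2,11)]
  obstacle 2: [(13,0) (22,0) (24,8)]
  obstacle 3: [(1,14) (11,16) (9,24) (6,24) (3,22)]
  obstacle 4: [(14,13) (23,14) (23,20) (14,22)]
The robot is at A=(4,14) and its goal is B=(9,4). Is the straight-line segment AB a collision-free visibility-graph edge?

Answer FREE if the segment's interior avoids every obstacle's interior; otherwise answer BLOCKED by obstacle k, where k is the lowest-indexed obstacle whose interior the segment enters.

BLOCKED by obstacle 1

Obstacle 1 [(2,4) (7,3) (11,7) (9,10) (2,11)]:
  edge (2,4)–(7,3): clear
  edge (7,3)–(11,7): crosses AB
  edge (11,7)–(9,10): clear
  edge (9,10)–(2,11): crosses AB
  edge (2,11)–(2,4): clear
  → BLOCKED
Obstacle 2 [(13,0) (22,0) (24,8)]:
  edge (13,0)–(22,0): clear
  edge (22,0)–(24,8): clear
  edge (24,8)–(13,0): clear
  midpoint (13/2,9) outside
  → clear
Obstacle 3 [(1,14) (11,16) (9,24) (6,24) (3,22)]:
  edge (1,14)–(11,16): clear
  edge (11,16)–(9,24): clear
  edge (9,24)–(6,24): clear
  edge (6,24)–(3,22): clear
  edge (3,22)–(1,14): clear
  midpoint (13/2,9) outside
  → clear
Obstacle 4 [(14,13) (23,14) (23,20) (14,22)]:
  edge (14,13)–(23,14): clear
  edge (23,14)–(23,20): clear
  edge (23,20)–(14,22): clear
  edge (14,22)–(14,13): clear
  midpoint (13/2,9) outside
  → clear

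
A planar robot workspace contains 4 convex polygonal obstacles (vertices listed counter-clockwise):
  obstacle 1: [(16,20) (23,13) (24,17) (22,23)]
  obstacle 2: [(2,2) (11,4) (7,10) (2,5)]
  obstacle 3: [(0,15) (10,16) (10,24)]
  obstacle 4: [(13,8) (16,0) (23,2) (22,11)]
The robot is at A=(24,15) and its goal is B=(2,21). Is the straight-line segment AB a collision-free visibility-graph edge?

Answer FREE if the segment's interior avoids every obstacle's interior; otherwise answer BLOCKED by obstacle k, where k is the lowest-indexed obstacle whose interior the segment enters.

BLOCKED by obstacle 1

Obstacle 1 [(16,20) (23,13) (24,17) (22,23)]:
  edge (16,20)–(23,13): crosses AB
  edge (23,13)–(24,17): crosses AB
  edge (24,17)–(22,23): clear
  edge (22,23)–(16,20): clear
  → BLOCKED
Obstacle 2 [(2,2) (11,4) (7,10) (2,5)]:
  edge (2,2)–(11,4): clear
  edge (11,4)–(7,10): clear
  edge (7,10)–(2,5): clear
  edge (2,5)–(2,2): clear
  midpoint (13,18) outside
  → clear
Obstacle 3 [(0,15) (10,16) (10,24)]:
  edge (0,15)–(10,16): clear
  edge (10,16)–(10,24): crosses AB
  edge (10,24)–(0,15): crosses AB
  → BLOCKED
Obstacle 4 [(13,8) (16,0) (23,2) (22,11)]:
  edge (13,8)–(16,0): clear
  edge (16,0)–(23,2): clear
  edge (23,2)–(22,11): clear
  edge (22,11)–(13,8): clear
  midpoint (13,18) outside
  → clear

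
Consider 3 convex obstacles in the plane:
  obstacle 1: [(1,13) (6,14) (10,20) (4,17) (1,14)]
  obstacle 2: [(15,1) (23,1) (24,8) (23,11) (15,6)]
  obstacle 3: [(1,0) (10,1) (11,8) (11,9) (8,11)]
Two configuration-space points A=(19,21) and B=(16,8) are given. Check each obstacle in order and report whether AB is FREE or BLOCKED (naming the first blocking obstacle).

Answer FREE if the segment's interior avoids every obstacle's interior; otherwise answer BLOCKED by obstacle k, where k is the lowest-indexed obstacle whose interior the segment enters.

Obstacle 1 [(1,13) (6,14) (10,20) (4,17) (1,14)]:
  edge (1,13)–(6,14): clear
  edge (6,14)–(10,20): clear
  edge (10,20)–(4,17): clear
  edge (4,17)–(1,14): clear
  edge (1,14)–(1,13): clear
  midpoint (35/2,29/2) outside
  → clear
Obstacle 2 [(15,1) (23,1) (24,8) (23,11) (15,6)]:
  edge (15,1)–(23,1): clear
  edge (23,1)–(24,8): clear
  edge (24,8)–(23,11): clear
  edge (23,11)–(15,6): clear
  edge (15,6)–(15,1): clear
  midpoint (35/2,29/2) outside
  → clear
Obstacle 3 [(1,0) (10,1) (11,8) (11,9) (8,11)]:
  edge (1,0)–(10,1): clear
  edge (10,1)–(11,8): clear
  edge (11,8)–(11,9): clear
  edge (11,9)–(8,11): clear
  edge (8,11)–(1,0): clear
  midpoint (35/2,29/2) outside
  → clear

FREE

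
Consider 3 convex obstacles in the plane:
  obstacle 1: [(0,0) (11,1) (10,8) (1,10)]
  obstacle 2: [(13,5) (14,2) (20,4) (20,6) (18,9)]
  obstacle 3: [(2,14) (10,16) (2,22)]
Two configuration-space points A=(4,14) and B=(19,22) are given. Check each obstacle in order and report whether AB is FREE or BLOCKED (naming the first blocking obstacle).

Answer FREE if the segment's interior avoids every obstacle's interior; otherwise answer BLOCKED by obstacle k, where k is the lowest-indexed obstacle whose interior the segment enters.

BLOCKED by obstacle 3

Obstacle 1 [(0,0) (11,1) (10,8) (1,10)]:
  edge (0,0)–(11,1): clear
  edge (11,1)–(10,8): clear
  edge (10,8)–(1,10): clear
  edge (1,10)–(0,0): clear
  midpoint (23/2,18) outside
  → clear
Obstacle 2 [(13,5) (14,2) (20,4) (20,6) (18,9)]:
  edge (13,5)–(14,2): clear
  edge (14,2)–(20,4): clear
  edge (20,4)–(20,6): clear
  edge (20,6)–(18,9): clear
  edge (18,9)–(13,5): clear
  midpoint (23/2,18) outside
  → clear
Obstacle 3 [(2,14) (10,16) (2,22)]:
  edge (2,14)–(10,16): crosses AB
  edge (10,16)–(2,22): crosses AB
  edge (2,22)–(2,14): clear
  → BLOCKED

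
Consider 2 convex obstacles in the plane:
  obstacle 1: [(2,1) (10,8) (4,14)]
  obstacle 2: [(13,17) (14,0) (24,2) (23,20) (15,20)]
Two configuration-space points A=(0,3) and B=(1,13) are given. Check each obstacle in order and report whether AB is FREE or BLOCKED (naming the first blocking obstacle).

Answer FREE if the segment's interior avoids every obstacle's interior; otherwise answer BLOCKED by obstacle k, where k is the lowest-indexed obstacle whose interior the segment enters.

Obstacle 1 [(2,1) (10,8) (4,14)]:
  edge (2,1)–(10,8): clear
  edge (10,8)–(4,14): clear
  edge (4,14)–(2,1): clear
  midpoint (1/2,8) outside
  → clear
Obstacle 2 [(13,17) (14,0) (24,2) (23,20) (15,20)]:
  edge (13,17)–(14,0): clear
  edge (14,0)–(24,2): clear
  edge (24,2)–(23,20): clear
  edge (23,20)–(15,20): clear
  edge (15,20)–(13,17): clear
  midpoint (1/2,8) outside
  → clear

FREE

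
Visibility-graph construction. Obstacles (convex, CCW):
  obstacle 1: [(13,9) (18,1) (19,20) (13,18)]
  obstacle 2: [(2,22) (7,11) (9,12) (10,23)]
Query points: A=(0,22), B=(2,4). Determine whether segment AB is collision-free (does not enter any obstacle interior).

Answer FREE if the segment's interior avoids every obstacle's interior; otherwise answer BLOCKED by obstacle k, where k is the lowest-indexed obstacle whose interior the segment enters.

FREE

Obstacle 1 [(13,9) (18,1) (19,20) (13,18)]:
  edge (13,9)–(18,1): clear
  edge (18,1)–(19,20): clear
  edge (19,20)–(13,18): clear
  edge (13,18)–(13,9): clear
  midpoint (1,13) outside
  → clear
Obstacle 2 [(2,22) (7,11) (9,12) (10,23)]:
  edge (2,22)–(7,11): clear
  edge (7,11)–(9,12): clear
  edge (9,12)–(10,23): clear
  edge (10,23)–(2,22): clear
  midpoint (1,13) outside
  → clear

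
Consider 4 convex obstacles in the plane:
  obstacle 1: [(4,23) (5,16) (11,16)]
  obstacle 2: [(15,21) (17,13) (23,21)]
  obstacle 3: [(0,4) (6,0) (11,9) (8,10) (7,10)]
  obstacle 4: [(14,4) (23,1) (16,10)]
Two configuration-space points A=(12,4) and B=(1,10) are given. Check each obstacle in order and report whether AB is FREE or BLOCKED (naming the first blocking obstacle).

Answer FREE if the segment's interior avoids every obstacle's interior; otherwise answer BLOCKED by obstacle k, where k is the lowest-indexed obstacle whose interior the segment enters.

BLOCKED by obstacle 3

Obstacle 1 [(4,23) (5,16) (11,16)]:
  edge (4,23)–(5,16): clear
  edge (5,16)–(11,16): clear
  edge (11,16)–(4,23): clear
  midpoint (13/2,7) outside
  → clear
Obstacle 2 [(15,21) (17,13) (23,21)]:
  edge (15,21)–(17,13): clear
  edge (17,13)–(23,21): clear
  edge (23,21)–(15,21): clear
  midpoint (13/2,7) outside
  → clear
Obstacle 3 [(0,4) (6,0) (11,9) (8,10) (7,10)]:
  edge (0,4)–(6,0): clear
  edge (6,0)–(11,9): crosses AB
  edge (11,9)–(8,10): clear
  edge (8,10)–(7,10): clear
  edge (7,10)–(0,4): crosses AB
  → BLOCKED
Obstacle 4 [(14,4) (23,1) (16,10)]:
  edge (14,4)–(23,1): clear
  edge (23,1)–(16,10): clear
  edge (16,10)–(14,4): clear
  midpoint (13/2,7) outside
  → clear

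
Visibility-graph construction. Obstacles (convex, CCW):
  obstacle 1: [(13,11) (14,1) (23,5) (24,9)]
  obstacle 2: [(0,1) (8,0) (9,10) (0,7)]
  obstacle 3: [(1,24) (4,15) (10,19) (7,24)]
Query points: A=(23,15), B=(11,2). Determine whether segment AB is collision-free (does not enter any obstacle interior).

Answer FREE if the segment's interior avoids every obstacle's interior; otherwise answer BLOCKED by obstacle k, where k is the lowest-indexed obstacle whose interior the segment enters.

Obstacle 1 [(13,11) (14,1) (23,5) (24,9)]:
  edge (13,11)–(14,1): crosses AB
  edge (14,1)–(23,5): clear
  edge (23,5)–(24,9): clear
  edge (24,9)–(13,11): crosses AB
  → BLOCKED
Obstacle 2 [(0,1) (8,0) (9,10) (0,7)]:
  edge (0,1)–(8,0): clear
  edge (8,0)–(9,10): clear
  edge (9,10)–(0,7): clear
  edge (0,7)–(0,1): clear
  midpoint (17,17/2) outside
  → clear
Obstacle 3 [(1,24) (4,15) (10,19) (7,24)]:
  edge (1,24)–(4,15): clear
  edge (4,15)–(10,19): clear
  edge (10,19)–(7,24): clear
  edge (7,24)–(1,24): clear
  midpoint (17,17/2) outside
  → clear

BLOCKED by obstacle 1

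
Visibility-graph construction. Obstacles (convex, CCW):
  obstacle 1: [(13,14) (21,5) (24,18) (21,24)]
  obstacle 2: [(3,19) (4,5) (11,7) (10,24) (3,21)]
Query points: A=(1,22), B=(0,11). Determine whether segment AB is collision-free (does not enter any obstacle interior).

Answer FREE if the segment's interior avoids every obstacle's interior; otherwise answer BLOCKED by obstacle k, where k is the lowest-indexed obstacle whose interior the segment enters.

FREE

Obstacle 1 [(13,14) (21,5) (24,18) (21,24)]:
  edge (13,14)–(21,5): clear
  edge (21,5)–(24,18): clear
  edge (24,18)–(21,24): clear
  edge (21,24)–(13,14): clear
  midpoint (1/2,33/2) outside
  → clear
Obstacle 2 [(3,19) (4,5) (11,7) (10,24) (3,21)]:
  edge (3,19)–(4,5): clear
  edge (4,5)–(11,7): clear
  edge (11,7)–(10,24): clear
  edge (10,24)–(3,21): clear
  edge (3,21)–(3,19): clear
  midpoint (1/2,33/2) outside
  → clear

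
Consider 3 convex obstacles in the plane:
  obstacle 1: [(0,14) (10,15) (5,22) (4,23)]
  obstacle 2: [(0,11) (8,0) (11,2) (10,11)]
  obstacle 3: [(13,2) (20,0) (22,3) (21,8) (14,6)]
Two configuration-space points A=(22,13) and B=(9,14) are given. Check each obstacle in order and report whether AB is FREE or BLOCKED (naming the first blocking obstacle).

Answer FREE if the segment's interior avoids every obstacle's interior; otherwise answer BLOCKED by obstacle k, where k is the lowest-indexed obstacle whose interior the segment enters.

FREE

Obstacle 1 [(0,14) (10,15) (5,22) (4,23)]:
  edge (0,14)–(10,15): clear
  edge (10,15)–(5,22): clear
  edge (5,22)–(4,23): clear
  edge (4,23)–(0,14): clear
  midpoint (31/2,27/2) outside
  → clear
Obstacle 2 [(0,11) (8,0) (11,2) (10,11)]:
  edge (0,11)–(8,0): clear
  edge (8,0)–(11,2): clear
  edge (11,2)–(10,11): clear
  edge (10,11)–(0,11): clear
  midpoint (31/2,27/2) outside
  → clear
Obstacle 3 [(13,2) (20,0) (22,3) (21,8) (14,6)]:
  edge (13,2)–(20,0): clear
  edge (20,0)–(22,3): clear
  edge (22,3)–(21,8): clear
  edge (21,8)–(14,6): clear
  edge (14,6)–(13,2): clear
  midpoint (31/2,27/2) outside
  → clear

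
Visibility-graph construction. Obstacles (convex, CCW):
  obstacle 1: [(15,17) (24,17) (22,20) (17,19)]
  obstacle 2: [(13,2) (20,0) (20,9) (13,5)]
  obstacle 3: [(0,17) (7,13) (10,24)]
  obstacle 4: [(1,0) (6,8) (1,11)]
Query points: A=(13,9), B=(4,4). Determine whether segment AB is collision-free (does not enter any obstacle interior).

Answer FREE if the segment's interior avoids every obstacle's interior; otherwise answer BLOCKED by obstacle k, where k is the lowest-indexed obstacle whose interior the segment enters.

Obstacle 1 [(15,17) (24,17) (22,20) (17,19)]:
  edge (15,17)–(24,17): clear
  edge (24,17)–(22,20): clear
  edge (22,20)–(17,19): clear
  edge (17,19)–(15,17): clear
  midpoint (17/2,13/2) outside
  → clear
Obstacle 2 [(13,2) (20,0) (20,9) (13,5)]:
  edge (13,2)–(20,0): clear
  edge (20,0)–(20,9): clear
  edge (20,9)–(13,5): clear
  edge (13,5)–(13,2): clear
  midpoint (17/2,13/2) outside
  → clear
Obstacle 3 [(0,17) (7,13) (10,24)]:
  edge (0,17)–(7,13): clear
  edge (7,13)–(10,24): clear
  edge (10,24)–(0,17): clear
  midpoint (17/2,13/2) outside
  → clear
Obstacle 4 [(1,0) (6,8) (1,11)]:
  edge (1,0)–(6,8): clear
  edge (6,8)–(1,11): clear
  edge (1,11)–(1,0): clear
  midpoint (17/2,13/2) outside
  → clear

FREE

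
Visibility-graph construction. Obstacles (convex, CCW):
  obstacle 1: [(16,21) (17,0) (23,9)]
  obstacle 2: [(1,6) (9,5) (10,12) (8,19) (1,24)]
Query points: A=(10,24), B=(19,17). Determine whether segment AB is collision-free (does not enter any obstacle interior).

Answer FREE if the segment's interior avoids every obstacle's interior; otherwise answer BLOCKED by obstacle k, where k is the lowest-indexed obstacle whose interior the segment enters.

BLOCKED by obstacle 1

Obstacle 1 [(16,21) (17,0) (23,9)]:
  edge (16,21)–(17,0): crosses AB
  edge (17,0)–(23,9): clear
  edge (23,9)–(16,21): crosses AB
  → BLOCKED
Obstacle 2 [(1,6) (9,5) (10,12) (8,19) (1,24)]:
  edge (1,6)–(9,5): clear
  edge (9,5)–(10,12): clear
  edge (10,12)–(8,19): clear
  edge (8,19)–(1,24): clear
  edge (1,24)–(1,6): clear
  midpoint (29/2,41/2) outside
  → clear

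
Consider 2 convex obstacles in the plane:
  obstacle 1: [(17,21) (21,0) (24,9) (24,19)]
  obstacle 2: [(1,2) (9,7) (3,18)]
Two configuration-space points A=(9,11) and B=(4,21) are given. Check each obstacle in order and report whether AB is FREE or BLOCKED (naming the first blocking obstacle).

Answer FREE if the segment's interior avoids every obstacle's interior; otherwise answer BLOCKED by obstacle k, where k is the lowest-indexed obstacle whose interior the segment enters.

Obstacle 1 [(17,21) (21,0) (24,9) (24,19)]:
  edge (17,21)–(21,0): clear
  edge (21,0)–(24,9): clear
  edge (24,9)–(24,19): clear
  edge (24,19)–(17,21): clear
  midpoint (13/2,16) outside
  → clear
Obstacle 2 [(1,2) (9,7) (3,18)]:
  edge (1,2)–(9,7): clear
  edge (9,7)–(3,18): clear
  edge (3,18)–(1,2): clear
  midpoint (13/2,16) outside
  → clear

FREE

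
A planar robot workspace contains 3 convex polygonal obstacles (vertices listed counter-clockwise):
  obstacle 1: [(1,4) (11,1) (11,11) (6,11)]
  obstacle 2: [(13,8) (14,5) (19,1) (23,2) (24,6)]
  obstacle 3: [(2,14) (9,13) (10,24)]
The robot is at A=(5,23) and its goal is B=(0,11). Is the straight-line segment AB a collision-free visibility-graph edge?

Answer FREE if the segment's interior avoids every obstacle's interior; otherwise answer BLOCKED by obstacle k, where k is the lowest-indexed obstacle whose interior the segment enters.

FREE

Obstacle 1 [(1,4) (11,1) (11,11) (6,11)]:
  edge (1,4)–(11,1): clear
  edge (11,1)–(11,11): clear
  edge (11,11)–(6,11): clear
  edge (6,11)–(1,4): clear
  midpoint (5/2,17) outside
  → clear
Obstacle 2 [(13,8) (14,5) (19,1) (23,2) (24,6)]:
  edge (13,8)–(14,5): clear
  edge (14,5)–(19,1): clear
  edge (19,1)–(23,2): clear
  edge (23,2)–(24,6): clear
  edge (24,6)–(13,8): clear
  midpoint (5/2,17) outside
  → clear
Obstacle 3 [(2,14) (9,13) (10,24)]:
  edge (2,14)–(9,13): clear
  edge (9,13)–(10,24): clear
  edge (10,24)–(2,14): clear
  midpoint (5/2,17) outside
  → clear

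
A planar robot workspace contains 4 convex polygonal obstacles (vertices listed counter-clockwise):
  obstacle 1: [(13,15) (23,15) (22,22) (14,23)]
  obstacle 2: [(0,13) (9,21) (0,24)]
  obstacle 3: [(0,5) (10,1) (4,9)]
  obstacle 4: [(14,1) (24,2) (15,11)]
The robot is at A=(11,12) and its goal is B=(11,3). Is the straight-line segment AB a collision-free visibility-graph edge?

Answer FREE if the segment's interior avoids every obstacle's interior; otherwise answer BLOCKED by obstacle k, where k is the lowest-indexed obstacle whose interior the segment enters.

FREE

Obstacle 1 [(13,15) (23,15) (22,22) (14,23)]:
  edge (13,15)–(23,15): clear
  edge (23,15)–(22,22): clear
  edge (22,22)–(14,23): clear
  edge (14,23)–(13,15): clear
  midpoint (11,15/2) outside
  → clear
Obstacle 2 [(0,13) (9,21) (0,24)]:
  edge (0,13)–(9,21): clear
  edge (9,21)–(0,24): clear
  edge (0,24)–(0,13): clear
  midpoint (11,15/2) outside
  → clear
Obstacle 3 [(0,5) (10,1) (4,9)]:
  edge (0,5)–(10,1): clear
  edge (10,1)–(4,9): clear
  edge (4,9)–(0,5): clear
  midpoint (11,15/2) outside
  → clear
Obstacle 4 [(14,1) (24,2) (15,11)]:
  edge (14,1)–(24,2): clear
  edge (24,2)–(15,11): clear
  edge (15,11)–(14,1): clear
  midpoint (11,15/2) outside
  → clear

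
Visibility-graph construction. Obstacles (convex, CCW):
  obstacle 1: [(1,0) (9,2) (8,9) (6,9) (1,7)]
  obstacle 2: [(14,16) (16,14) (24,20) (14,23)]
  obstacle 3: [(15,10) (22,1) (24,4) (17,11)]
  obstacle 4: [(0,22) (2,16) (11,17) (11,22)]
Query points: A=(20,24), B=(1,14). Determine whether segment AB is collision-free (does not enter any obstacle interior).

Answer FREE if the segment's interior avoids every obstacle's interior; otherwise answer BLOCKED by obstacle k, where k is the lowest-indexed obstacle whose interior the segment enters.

BLOCKED by obstacle 2

Obstacle 1 [(1,0) (9,2) (8,9) (6,9) (1,7)]:
  edge (1,0)–(9,2): clear
  edge (9,2)–(8,9): clear
  edge (8,9)–(6,9): clear
  edge (6,9)–(1,7): clear
  edge (1,7)–(1,0): clear
  midpoint (21/2,19) outside
  → clear
Obstacle 2 [(14,16) (16,14) (24,20) (14,23)]:
  edge (14,16)–(16,14): clear
  edge (16,14)–(24,20): clear
  edge (24,20)–(14,23): crosses AB
  edge (14,23)–(14,16): crosses AB
  → BLOCKED
Obstacle 3 [(15,10) (22,1) (24,4) (17,11)]:
  edge (15,10)–(22,1): clear
  edge (22,1)–(24,4): clear
  edge (24,4)–(17,11): clear
  edge (17,11)–(15,10): clear
  midpoint (21/2,19) outside
  → clear
Obstacle 4 [(0,22) (2,16) (11,17) (11,22)]:
  edge (0,22)–(2,16): clear
  edge (2,16)–(11,17): crosses AB
  edge (11,17)–(11,22): crosses AB
  edge (11,22)–(0,22): clear
  → BLOCKED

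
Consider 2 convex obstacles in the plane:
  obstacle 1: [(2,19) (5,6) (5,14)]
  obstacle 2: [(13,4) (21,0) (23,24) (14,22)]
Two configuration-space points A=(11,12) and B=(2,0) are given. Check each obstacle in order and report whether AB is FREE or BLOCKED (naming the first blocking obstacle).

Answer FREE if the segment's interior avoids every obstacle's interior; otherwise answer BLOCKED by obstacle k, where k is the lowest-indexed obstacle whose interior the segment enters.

FREE

Obstacle 1 [(2,19) (5,6) (5,14)]:
  edge (2,19)–(5,6): clear
  edge (5,6)–(5,14): clear
  edge (5,14)–(2,19): clear
  midpoint (13/2,6) outside
  → clear
Obstacle 2 [(13,4) (21,0) (23,24) (14,22)]:
  edge (13,4)–(21,0): clear
  edge (21,0)–(23,24): clear
  edge (23,24)–(14,22): clear
  edge (14,22)–(13,4): clear
  midpoint (13/2,6) outside
  → clear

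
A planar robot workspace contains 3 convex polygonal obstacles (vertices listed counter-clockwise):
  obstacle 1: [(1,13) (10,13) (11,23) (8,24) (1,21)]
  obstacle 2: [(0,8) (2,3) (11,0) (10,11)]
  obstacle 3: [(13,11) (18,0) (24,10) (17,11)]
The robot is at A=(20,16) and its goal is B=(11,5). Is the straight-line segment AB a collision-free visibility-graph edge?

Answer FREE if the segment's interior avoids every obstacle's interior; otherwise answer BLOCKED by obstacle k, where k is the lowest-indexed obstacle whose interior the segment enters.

BLOCKED by obstacle 3

Obstacle 1 [(1,13) (10,13) (11,23) (8,24) (1,21)]:
  edge (1,13)–(10,13): clear
  edge (10,13)–(11,23): clear
  edge (11,23)–(8,24): clear
  edge (8,24)–(1,21): clear
  edge (1,21)–(1,13): clear
  midpoint (31/2,21/2) outside
  → clear
Obstacle 2 [(0,8) (2,3) (11,0) (10,11)]:
  edge (0,8)–(2,3): clear
  edge (2,3)–(11,0): clear
  edge (11,0)–(10,11): clear
  edge (10,11)–(0,8): clear
  midpoint (31/2,21/2) outside
  → clear
Obstacle 3 [(13,11) (18,0) (24,10) (17,11)]:
  edge (13,11)–(18,0): crosses AB
  edge (18,0)–(24,10): clear
  edge (24,10)–(17,11): clear
  edge (17,11)–(13,11): crosses AB
  → BLOCKED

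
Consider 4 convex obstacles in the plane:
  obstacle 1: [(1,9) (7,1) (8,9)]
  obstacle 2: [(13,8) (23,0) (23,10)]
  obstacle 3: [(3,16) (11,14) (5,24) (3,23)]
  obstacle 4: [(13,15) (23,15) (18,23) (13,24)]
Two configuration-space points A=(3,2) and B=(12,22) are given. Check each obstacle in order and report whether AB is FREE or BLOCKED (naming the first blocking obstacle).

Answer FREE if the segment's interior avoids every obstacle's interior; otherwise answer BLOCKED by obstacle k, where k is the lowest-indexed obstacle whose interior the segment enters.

Obstacle 1 [(1,9) (7,1) (8,9)]:
  edge (1,9)–(7,1): crosses AB
  edge (7,1)–(8,9): clear
  edge (8,9)–(1,9): crosses AB
  → BLOCKED
Obstacle 2 [(13,8) (23,0) (23,10)]:
  edge (13,8)–(23,0): clear
  edge (23,0)–(23,10): clear
  edge (23,10)–(13,8): clear
  midpoint (15/2,12) outside
  → clear
Obstacle 3 [(3,16) (11,14) (5,24) (3,23)]:
  edge (3,16)–(11,14): crosses AB
  edge (11,14)–(5,24): crosses AB
  edge (5,24)–(3,23): clear
  edge (3,23)–(3,16): clear
  → BLOCKED
Obstacle 4 [(13,15) (23,15) (18,23) (13,24)]:
  edge (13,15)–(23,15): clear
  edge (23,15)–(18,23): clear
  edge (18,23)–(13,24): clear
  edge (13,24)–(13,15): clear
  midpoint (15/2,12) outside
  → clear

BLOCKED by obstacle 1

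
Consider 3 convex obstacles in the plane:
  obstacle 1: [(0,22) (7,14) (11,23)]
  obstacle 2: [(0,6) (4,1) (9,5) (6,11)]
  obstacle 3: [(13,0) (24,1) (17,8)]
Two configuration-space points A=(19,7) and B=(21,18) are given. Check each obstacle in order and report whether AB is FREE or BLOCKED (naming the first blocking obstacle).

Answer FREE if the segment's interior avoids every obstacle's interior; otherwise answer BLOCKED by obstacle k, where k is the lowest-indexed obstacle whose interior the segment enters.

Obstacle 1 [(0,22) (7,14) (11,23)]:
  edge (0,22)–(7,14): clear
  edge (7,14)–(11,23): clear
  edge (11,23)–(0,22): clear
  midpoint (20,25/2) outside
  → clear
Obstacle 2 [(0,6) (4,1) (9,5) (6,11)]:
  edge (0,6)–(4,1): clear
  edge (4,1)–(9,5): clear
  edge (9,5)–(6,11): clear
  edge (6,11)–(0,6): clear
  midpoint (20,25/2) outside
  → clear
Obstacle 3 [(13,0) (24,1) (17,8)]:
  edge (13,0)–(24,1): clear
  edge (24,1)–(17,8): clear
  edge (17,8)–(13,0): clear
  midpoint (20,25/2) outside
  → clear

FREE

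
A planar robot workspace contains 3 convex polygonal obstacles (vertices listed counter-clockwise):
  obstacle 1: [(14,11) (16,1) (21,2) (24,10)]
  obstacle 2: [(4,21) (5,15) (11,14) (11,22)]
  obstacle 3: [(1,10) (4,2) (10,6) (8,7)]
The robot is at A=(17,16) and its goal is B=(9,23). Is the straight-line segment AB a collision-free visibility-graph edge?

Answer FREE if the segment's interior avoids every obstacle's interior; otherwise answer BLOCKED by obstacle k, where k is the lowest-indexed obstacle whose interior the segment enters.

Obstacle 1 [(14,11) (16,1) (21,2) (24,10)]:
  edge (14,11)–(16,1): clear
  edge (16,1)–(21,2): clear
  edge (21,2)–(24,10): clear
  edge (24,10)–(14,11): clear
  midpoint (13,39/2) outside
  → clear
Obstacle 2 [(4,21) (5,15) (11,14) (11,22)]:
  edge (4,21)–(5,15): clear
  edge (5,15)–(11,14): clear
  edge (11,14)–(11,22): crosses AB
  edge (11,22)–(4,21): crosses AB
  → BLOCKED
Obstacle 3 [(1,10) (4,2) (10,6) (8,7)]:
  edge (1,10)–(4,2): clear
  edge (4,2)–(10,6): clear
  edge (10,6)–(8,7): clear
  edge (8,7)–(1,10): clear
  midpoint (13,39/2) outside
  → clear

BLOCKED by obstacle 2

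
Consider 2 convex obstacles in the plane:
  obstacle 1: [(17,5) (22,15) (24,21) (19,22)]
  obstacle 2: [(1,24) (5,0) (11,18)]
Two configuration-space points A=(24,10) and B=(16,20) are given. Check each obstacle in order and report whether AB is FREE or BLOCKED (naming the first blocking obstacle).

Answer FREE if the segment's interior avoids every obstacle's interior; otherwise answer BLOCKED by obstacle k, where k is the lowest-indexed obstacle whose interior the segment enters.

BLOCKED by obstacle 1

Obstacle 1 [(17,5) (22,15) (24,21) (19,22)]:
  edge (17,5)–(22,15): crosses AB
  edge (22,15)–(24,21): clear
  edge (24,21)–(19,22): clear
  edge (19,22)–(17,5): crosses AB
  → BLOCKED
Obstacle 2 [(1,24) (5,0) (11,18)]:
  edge (1,24)–(5,0): clear
  edge (5,0)–(11,18): clear
  edge (11,18)–(1,24): clear
  midpoint (20,15) outside
  → clear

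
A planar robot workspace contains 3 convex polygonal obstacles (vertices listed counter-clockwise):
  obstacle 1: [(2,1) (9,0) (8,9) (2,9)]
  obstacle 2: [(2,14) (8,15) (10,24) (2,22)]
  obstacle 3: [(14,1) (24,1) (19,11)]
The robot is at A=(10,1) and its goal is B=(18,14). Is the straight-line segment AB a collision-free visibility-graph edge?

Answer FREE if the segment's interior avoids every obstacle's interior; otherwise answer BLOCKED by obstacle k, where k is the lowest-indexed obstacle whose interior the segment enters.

Obstacle 1 [(2,1) (9,0) (8,9) (2,9)]:
  edge (2,1)–(9,0): clear
  edge (9,0)–(8,9): clear
  edge (8,9)–(2,9): clear
  edge (2,9)–(2,1): clear
  midpoint (14,15/2) outside
  → clear
Obstacle 2 [(2,14) (8,15) (10,24) (2,22)]:
  edge (2,14)–(8,15): clear
  edge (8,15)–(10,24): clear
  edge (10,24)–(2,22): clear
  edge (2,22)–(2,14): clear
  midpoint (14,15/2) outside
  → clear
Obstacle 3 [(14,1) (24,1) (19,11)]:
  edge (14,1)–(24,1): clear
  edge (24,1)–(19,11): clear
  edge (19,11)–(14,1): clear
  midpoint (14,15/2) outside
  → clear

FREE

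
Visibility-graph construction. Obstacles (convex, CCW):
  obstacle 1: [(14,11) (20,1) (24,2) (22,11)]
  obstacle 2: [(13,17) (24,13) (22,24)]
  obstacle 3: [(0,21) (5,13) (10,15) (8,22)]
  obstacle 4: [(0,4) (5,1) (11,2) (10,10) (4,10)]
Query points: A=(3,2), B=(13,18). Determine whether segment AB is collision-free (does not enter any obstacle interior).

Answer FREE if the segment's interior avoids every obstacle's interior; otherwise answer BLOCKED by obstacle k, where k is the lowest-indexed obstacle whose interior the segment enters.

Obstacle 1 [(14,11) (20,1) (24,2) (22,11)]:
  edge (14,11)–(20,1): clear
  edge (20,1)–(24,2): clear
  edge (24,2)–(22,11): clear
  edge (22,11)–(14,11): clear
  midpoint (8,10) outside
  → clear
Obstacle 2 [(13,17) (24,13) (22,24)]:
  edge (13,17)–(24,13): clear
  edge (24,13)–(22,24): clear
  edge (22,24)–(13,17): clear
  midpoint (8,10) outside
  → clear
Obstacle 3 [(0,21) (5,13) (10,15) (8,22)]:
  edge (0,21)–(5,13): clear
  edge (5,13)–(10,15): clear
  edge (10,15)–(8,22): clear
  edge (8,22)–(0,21): clear
  midpoint (8,10) outside
  → clear
Obstacle 4 [(0,4) (5,1) (11,2) (10,10) (4,10)]:
  edge (0,4)–(5,1): crosses AB
  edge (5,1)–(11,2): clear
  edge (11,2)–(10,10): clear
  edge (10,10)–(4,10): crosses AB
  edge (4,10)–(0,4): clear
  → BLOCKED

BLOCKED by obstacle 4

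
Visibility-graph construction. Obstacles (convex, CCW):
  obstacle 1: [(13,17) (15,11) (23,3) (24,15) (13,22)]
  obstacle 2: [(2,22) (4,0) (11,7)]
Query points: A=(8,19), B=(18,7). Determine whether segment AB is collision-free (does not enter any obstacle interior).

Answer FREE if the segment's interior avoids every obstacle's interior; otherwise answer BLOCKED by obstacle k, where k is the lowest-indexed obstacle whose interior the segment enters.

Obstacle 1 [(13,17) (15,11) (23,3) (24,15) (13,22)]:
  edge (13,17)–(15,11): clear
  edge (15,11)–(23,3): clear
  edge (23,3)–(24,15): clear
  edge (24,15)–(13,22): clear
  edge (13,22)–(13,17): clear
  midpoint (13,13) outside
  → clear
Obstacle 2 [(2,22) (4,0) (11,7)]:
  edge (2,22)–(4,0): clear
  edge (4,0)–(11,7): clear
  edge (11,7)–(2,22): clear
  midpoint (13,13) outside
  → clear

FREE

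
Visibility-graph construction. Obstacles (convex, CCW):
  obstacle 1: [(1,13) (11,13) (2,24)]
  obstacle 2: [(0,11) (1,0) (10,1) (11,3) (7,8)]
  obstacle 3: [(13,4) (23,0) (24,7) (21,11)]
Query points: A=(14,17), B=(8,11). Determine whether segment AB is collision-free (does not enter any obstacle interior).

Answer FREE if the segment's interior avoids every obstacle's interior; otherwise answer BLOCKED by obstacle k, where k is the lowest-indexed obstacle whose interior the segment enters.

BLOCKED by obstacle 1

Obstacle 1 [(1,13) (11,13) (2,24)]:
  edge (1,13)–(11,13): crosses AB
  edge (11,13)–(2,24): crosses AB
  edge (2,24)–(1,13): clear
  → BLOCKED
Obstacle 2 [(0,11) (1,0) (10,1) (11,3) (7,8)]:
  edge (0,11)–(1,0): clear
  edge (1,0)–(10,1): clear
  edge (10,1)–(11,3): clear
  edge (11,3)–(7,8): clear
  edge (7,8)–(0,11): clear
  midpoint (11,14) outside
  → clear
Obstacle 3 [(13,4) (23,0) (24,7) (21,11)]:
  edge (13,4)–(23,0): clear
  edge (23,0)–(24,7): clear
  edge (24,7)–(21,11): clear
  edge (21,11)–(13,4): clear
  midpoint (11,14) outside
  → clear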